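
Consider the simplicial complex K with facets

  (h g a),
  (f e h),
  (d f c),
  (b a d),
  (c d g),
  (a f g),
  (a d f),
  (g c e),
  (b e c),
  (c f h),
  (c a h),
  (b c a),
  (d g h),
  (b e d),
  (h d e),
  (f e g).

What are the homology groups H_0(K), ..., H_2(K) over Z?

H_0 = Z,  H_1 = Z^2,  H_2 = Z.

Take the total order a < b < c < d < e < f < g < h on the vertex set. Then K (dimension 2) consists of the simplices:

  0-simplices (8): a, b, c, d, e, f, g, h
  1-simplices (24): ab, ac, ad, af, ag, ah, bc, bd, be, cd, ce, cf, cg, ch, de, df, dg, dh, ef, eg, eh, fg, fh, gh
  2-simplices (16): abc, abd, ach, adf, afg, agh, bce, bde, cdf, cdg, ceg, cfh, deh, dgh, efg, efh

so the chain groups are C_0 ≅ Z^8, C_1 ≅ Z^24, C_2 ≅ Z^16.

The boundary map ∂_1: C_1 → C_0 sends each edge [p,q] (with p < q) to q − p. For instance
  ∂fg = g − f.
The resulting 8×24 matrix has rank 7, and its Smith normal form has invariant factors (1,1,1,1,1,1,1).

∂_2: C_2 → C_1 acts by ∂[p,q,r] = [q,r] − [p,r] + [p,q]. For instance
  ∂efg = fg − eg + ef,
  ∂dgh = gh − dh + dg.
The 24×16 boundary matrix has rank 15 and Smith normal form diag(1,1,1,1,1,1,1,1,1,1,1,1,1,1,1).

From H_k ≅ ker(∂_k) / im(∂_{k+1}) we obtain:

  H_0: rank C_0 − rank ∂_1 = 8 − 7 = 1, and the invariant factors of ∂_1 are all 1, so H_0 ≅ Z.
  H_1: rank ker ∂_1 − rank ∂_2 = (24 − 7) − 15 = 2, and the invariant factors of ∂_2 are all 1, so H_1 ≅ Z^2.
  H_2: rank ker ∂_2 − rank ∂_3 = (16 − 15) − 0 = 1, and there is no ∂_3, so H_2 ≅ Z.

As a check, the Euler characteristic is 8 − 24 + 16 = 0, which agrees with 1 − 2 + 1 = 0.
(K is a triangulation of the torus T^2.)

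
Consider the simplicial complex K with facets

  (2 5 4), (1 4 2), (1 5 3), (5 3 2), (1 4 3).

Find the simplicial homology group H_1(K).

H_1 ≅ Z.

K has 5 vertices, 10 edges, 5 triangles.
rank ∂_1 = 4, rank ∂_2 = 5 ⇒ b_1 = 10 − 4 − 5 = 1; all invariant factors of ∂_2 are 1 so no torsion. So H_1 = Z.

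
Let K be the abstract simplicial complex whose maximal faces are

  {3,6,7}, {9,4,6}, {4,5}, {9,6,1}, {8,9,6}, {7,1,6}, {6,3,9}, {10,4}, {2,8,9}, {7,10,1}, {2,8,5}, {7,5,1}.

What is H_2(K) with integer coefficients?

Fix the vertex order 1 < 2 < 3 < 4 < 5 < 6 < 7 < 8 < 9 < 10 and write every simplex with vertices in increasing order. Then dim K = 2 and the simplices of K are:

  0-simplices (10): [1], [2], [3], [4], [5], [6], [7], [8], [9], [10]
  1-simplices (22): [1,5], [1,6], [1,7], [1,9], [1,10], [2,5], [2,8], [2,9], [3,6], [3,7], [3,9], [4,5], [4,6], [4,9], [4,10], [5,7], [5,8], [6,7], [6,8], [6,9], [7,10], [8,9]
  2-simplices (10): [1,5,7], [1,6,7], [1,6,9], [1,7,10], [2,5,8], [2,8,9], [3,6,7], [3,6,9], [4,6,9], [6,8,9]

Hence C_0 ≅ Z^10, C_1 ≅ Z^22, C_2 ≅ Z^10.

Boundary ∂_1: C_1 → C_0 sends each edge [p,q] (with p < q) to q − p. For instance
  ∂[3,9] = [9] − [3].
This gives a 10×22 integer matrix of rank 9; reducing to Smith normal form yields diagonal entries (1,1,1,1,1,1,1,1,1).

The boundary map ∂_2: C_2 → C_1 sends each 2-simplex [p,q,r] to [q,r] − [p,r] + [p,q]. For instance
  ∂[2,8,9] = [8,9] − [2,9] + [2,8],
  ∂[3,6,7] = [6,7] − [3,7] + [3,6].
The 22×10 boundary matrix has rank 10 and Smith normal form diag(1,1,1,1,1,1,1,1,1,1).

Now H_k = ker ∂_k / im ∂_{k+1}, so:

  H_2: rank ker ∂_2 − rank ∂_3 = (10 − 10) − 0 = 0, and there is no ∂_3, so H_2 ≅ 0.

H_2 ≅ 0.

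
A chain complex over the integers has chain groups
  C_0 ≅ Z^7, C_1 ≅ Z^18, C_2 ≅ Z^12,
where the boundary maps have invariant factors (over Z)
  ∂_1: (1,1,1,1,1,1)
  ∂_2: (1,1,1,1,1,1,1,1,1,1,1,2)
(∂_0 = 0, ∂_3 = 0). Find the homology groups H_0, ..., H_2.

H_0: b_0 = 7 − 0 − 6 = 1; torsion from ∂_1 factors > 1: none. So H_0 ≅ Z.
H_1: b_1 = 18 − 6 − 12 = 0; torsion from ∂_2 factors > 1: [2]. So H_1 ≅ Z/2.
H_2: b_2 = 12 − 12 − 0 = 0; torsion from ∂_3 factors > 1: none. So H_2 ≅ 0.

H_0 ≅ Z,  H_1 ≅ Z/2,  H_2 = 0.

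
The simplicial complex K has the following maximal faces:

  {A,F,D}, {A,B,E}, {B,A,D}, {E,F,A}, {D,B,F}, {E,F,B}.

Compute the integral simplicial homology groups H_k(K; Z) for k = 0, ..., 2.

Fix the vertex order A < B < D < E < F and write every simplex with vertices in increasing order. Then dim K = 2 and the simplices of K are:

  0-simplices (5): A, B, D, E, F
  1-simplices (9): AB, AD, AE, AF, BD, BE, BF, DF, EF
  2-simplices (6): ABD, ABE, ADF, AEF, BDF, BEF

Hence C_0 ≅ Z^5, C_1 ≅ Z^9, C_2 ≅ Z^6.

∂_1: C_1 → C_0 maps an edge to its endpoints' difference, ∂[p,q] = q − p.
The resulting 5×9 matrix has rank 4, and its Smith normal form has invariant factors (1,1,1,1).

∂_2: C_2 → C_1 acts by ∂[p,q,r] = [q,r] − [p,r] + [p,q]. For instance
  ∂ABE = BE − AE + AB,
  ∂BEF = EF − BF + BE.
As a 9×6 matrix over Z this has rank 5, with invariant factors (1,1,1,1,1).

From H_k ≅ ker(∂_k) / im(∂_{k+1}) we obtain:

  H_0: rank C_0 − rank ∂_1 = 5 − 4 = 1, and the invariant factors of ∂_1 are all 1, so H_0 ≅ Z.
  H_1: rank ker ∂_1 − rank ∂_2 = (9 − 4) − 5 = 0, and the invariant factors of ∂_2 are all 1, so H_1 ≅ 0.
  H_2: rank ker ∂_2 − rank ∂_3 = (6 − 5) − 0 = 1, and there is no ∂_3, so H_2 ≅ Z.

As a check, the Euler characteristic is 5 − 9 + 6 = 2, which agrees with 1 − 0 + 1 = 2.

H_0 ≅ Z,  H_1 = 0,  H_2 ≅ Z.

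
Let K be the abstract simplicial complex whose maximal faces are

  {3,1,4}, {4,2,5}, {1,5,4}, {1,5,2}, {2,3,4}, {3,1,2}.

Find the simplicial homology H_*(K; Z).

Fix the vertex order 1 < 2 < 3 < 4 < 5 and write every simplex with vertices in increasing order. Then dim K = 2 and the simplices of K are:

  0-simplices (5): [1], [2], [3], [4], [5]
  1-simplices (9): [1,2], [1,3], [1,4], [1,5], [2,3], [2,4], [2,5], [3,4], [4,5]
  2-simplices (6): [1,2,3], [1,2,5], [1,3,4], [1,4,5], [2,3,4], [2,4,5]

giving chain groups C_0 ≅ Z^5, C_1 ≅ Z^9, C_2 ≅ Z^6.

Boundary ∂_1: C_1 → C_0 maps an edge to its endpoints' difference, ∂[p,q] = q − p.
This gives a 5×9 integer matrix of rank 4; reducing to Smith normal form yields diagonal entries (1,1,1,1).

Boundary ∂_2: C_2 → C_1 acts by ∂[p,q,r] = [q,r] − [p,r] + [p,q]. For instance
  ∂[1,3,4] = [3,4] − [1,4] + [1,3],
  ∂[1,4,5] = [4,5] − [1,5] + [1,4].
The resulting 9×6 matrix has rank 5, and its Smith normal form has invariant factors (1,1,1,1,1).

Computing H_k = (kernel of ∂_k) / (image of ∂_{k+1}):

  H_0: rank C_0 − rank ∂_1 = 5 − 4 = 1, and the invariant factors of ∂_1 are all 1, so H_0 = Z.
  H_1: rank ker ∂_1 − rank ∂_2 = (9 − 4) − 5 = 0, and the invariant factors of ∂_2 are all 1, so H_1 = 0.
  H_2: rank ker ∂_2 − rank ∂_3 = (6 − 5) − 0 = 1, and there is no ∂_3, so H_2 = Z.

H_0 = Z,  H_1 = 0,  H_2 = Z.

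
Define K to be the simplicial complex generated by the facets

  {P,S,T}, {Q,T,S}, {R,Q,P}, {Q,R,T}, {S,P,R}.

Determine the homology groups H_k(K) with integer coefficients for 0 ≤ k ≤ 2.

H_0 ≅ Z,  H_1 ≅ Z,  H_2 = 0.

We work with the vertex ordering P < Q < R < S < T. The simplices of K, each written with vertices in increasing order, are:

  0-simplices (5): P, Q, R, S, T
  1-simplices (10): PQ, PR, PS, PT, QR, QS, QT, RS, RT, ST
  2-simplices (5): PQR, PRS, PST, QRT, QST

Hence C_0 ≅ Z^5, C_1 ≅ Z^10, C_2 ≅ Z^5.

Boundary ∂_1: C_1 → C_0 sends each edge [p,q] (with p < q) to q − p. For instance
  ∂RT = T − R.
The resulting 5×10 matrix has rank 4, and its Smith normal form has invariant factors (1,1,1,1).

Boundary ∂_2: C_2 → C_1 maps a triangle to the signed sum of its edges. For instance
  ∂PQR = QR − PR + PQ,
  ∂PRS = RS − PS + PR.
As a 10×5 matrix over Z this has rank 5, with invariant factors (1,1,1,1,1).

Computing H_k = (kernel of ∂_k) / (image of ∂_{k+1}):

  H_0: rank C_0 − rank ∂_1 = 5 − 4 = 1, and the invariant factors of ∂_1 are all 1, so H_0 = Z.
  H_1: rank ker ∂_1 − rank ∂_2 = (10 − 4) − 5 = 1, and the invariant factors of ∂_2 are all 1, so H_1 = Z.
  H_2: rank ker ∂_2 − rank ∂_3 = (5 − 5) − 0 = 0, and there is no ∂_3, so H_2 = 0.

As a check, the Euler characteristic is 5 − 10 + 5 = 0, which agrees with 1 − 1 + 0 = 0.
(K is a triangulation of the Möbius band.)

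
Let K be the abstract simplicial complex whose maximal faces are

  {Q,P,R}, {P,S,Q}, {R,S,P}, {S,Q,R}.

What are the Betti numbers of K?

b_0 = 1, b_1 = 0, b_2 = 1.

Fix the vertex order P < Q < R < S and write every simplex with vertices in increasing order. Then dim K = 2 and the simplices of K are:

  0-simplices (4): P, Q, R, S
  1-simplices (6): PQ, PR, PS, QR, QS, RS
  2-simplices (4): PQR, PQS, PRS, QRS

Hence C_0 ≅ Z^4, C_1 ≅ Z^6, C_2 ≅ Z^4.

The boundary map ∂_1: C_1 → C_0 sends each edge [p,q] (with p < q) to q − p. For instance
  ∂PR = R − P.
The resulting 4×6 matrix has rank 3, and its Smith normal form has invariant factors (1,1,1).

Boundary ∂_2: C_2 → C_1 acts by ∂[p,q,r] = [q,r] − [p,r] + [p,q]. For instance
  ∂PQS = QS − PS + PQ,
  ∂QRS = RS − QS + QR.
The resulting 6×4 matrix has rank 3, and its Smith normal form has invariant factors (1,1,1).

From H_k ≅ ker(∂_k) / im(∂_{k+1}) we obtain:

  H_0: rank C_0 − rank ∂_1 = 4 − 3 = 1, and the invariant factors of ∂_1 are all 1, so H_0 = Z.
  H_1: rank ker ∂_1 − rank ∂_2 = (6 − 3) − 3 = 0, and the invariant factors of ∂_2 are all 1, so H_1 = 0.
  H_2: rank ker ∂_2 − rank ∂_3 = (4 − 3) − 0 = 1, and there is no ∂_3, so H_2 = Z.

(K is a triangulation of the 2-sphere S^2.)

Hence the Betti numbers are b_0 = 1, b_1 = 0, b_2 = 1.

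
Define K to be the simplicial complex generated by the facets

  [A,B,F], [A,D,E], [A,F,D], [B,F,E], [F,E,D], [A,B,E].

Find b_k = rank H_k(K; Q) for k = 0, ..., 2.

Take the total order A < B < D < E < F on the vertex set. Then K (dimension 2) consists of the simplices:

  0-simplices (5): A, B, D, E, F
  1-simplices (9): AB, AD, AE, AF, BE, BF, DE, DF, EF
  2-simplices (6): ABE, ABF, ADE, ADF, BEF, DEF

so the chain groups are C_0 ≅ Z^5, C_1 ≅ Z^9, C_2 ≅ Z^6.

The boundary map ∂_1: C_1 → C_0 is given by ∂[p,q] = [q] − [p]. For instance
  ∂BE = E − B.
This gives a 5×9 integer matrix of rank 4; reducing to Smith normal form yields diagonal entries (1,1,1,1).

∂_2: C_2 → C_1 maps a triangle to the signed sum of its edges. For instance
  ∂ADE = DE − AE + AD,
  ∂ABF = BF − AF + AB.
This gives a 9×6 integer matrix of rank 5; reducing to Smith normal form yields diagonal entries (1,1,1,1,1).

Computing H_k = (kernel of ∂_k) / (image of ∂_{k+1}):

  H_0: rank C_0 − rank ∂_1 = 5 − 4 = 1, and the invariant factors of ∂_1 are all 1, so H_0 ≅ Z.
  H_1: rank ker ∂_1 − rank ∂_2 = (9 − 4) − 5 = 0, and the invariant factors of ∂_2 are all 1, so H_1 ≅ 0.
  H_2: rank ker ∂_2 − rank ∂_3 = (6 − 5) − 0 = 1, and there is no ∂_3, so H_2 ≅ Z.

(K is a triangulation of the 2-sphere S^2.)

Hence the Betti numbers are b_0 = 1, b_1 = 0, b_2 = 1.

b_0 = 1, b_1 = 0, b_2 = 1.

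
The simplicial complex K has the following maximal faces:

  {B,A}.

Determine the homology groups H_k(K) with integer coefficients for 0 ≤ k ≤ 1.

H_0 ≅ Z,  H_1 = 0.

We work with the vertex ordering A < B. The simplices of K, each written with vertices in increasing order, are:

  0-simplices (2): A, B
  1-simplices (1): AB

giving chain groups C_0 ≅ Z^2, C_1 ≅ Z^1.

The boundary map ∂_1: C_1 → C_0 is given by ∂[p,q] = [q] − [p]. For instance
  ∂AB = B − A.
This gives a 2×1 integer matrix of rank 1; reducing to Smith normal form yields diagonal entries (1).

From H_k ≅ ker(∂_k) / im(∂_{k+1}) we obtain:

  H_0: rank C_0 − rank ∂_1 = 2 − 1 = 1, and the invariant factors of ∂_1 are all 1, so H_0 ≅ Z.
  H_1: rank ker ∂_1 − rank ∂_2 = (1 − 1) − 0 = 0, and there is no ∂_2, so H_1 ≅ 0.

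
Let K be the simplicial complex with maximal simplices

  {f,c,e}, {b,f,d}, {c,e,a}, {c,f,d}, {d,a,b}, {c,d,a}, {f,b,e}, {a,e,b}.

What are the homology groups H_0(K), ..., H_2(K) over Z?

We work with the vertex ordering a < b < c < d < e < f. The simplices of K, each written with vertices in increasing order, are:

  0-simplices (6): a, b, c, d, e, f
  1-simplices (12): ab, ac, ad, ae, bd, be, bf, cd, ce, cf, df, ef
  2-simplices (8): abd, abe, acd, ace, bdf, bef, cdf, cef

giving chain groups C_0 ≅ Z^6, C_1 ≅ Z^12, C_2 ≅ Z^8.

∂_1: C_1 → C_0 sends each edge [p,q] (with p < q) to q − p. For instance
  ∂cd = d − c.
This gives a 6×12 integer matrix of rank 5; reducing to Smith normal form yields diagonal entries (1,1,1,1,1).

The boundary map ∂_2: C_2 → C_1 acts by ∂[p,q,r] = [q,r] − [p,r] + [p,q]. For instance
  ∂abe = be − ae + ab,
  ∂abd = bd − ad + ab.
This gives a 12×8 integer matrix of rank 7; reducing to Smith normal form yields diagonal entries (1,1,1,1,1,1,1).

From H_k ≅ ker(∂_k) / im(∂_{k+1}) we obtain:

  H_0: rank C_0 − rank ∂_1 = 6 − 5 = 1, and the invariant factors of ∂_1 are all 1, so H_0 ≅ Z.
  H_1: rank ker ∂_1 − rank ∂_2 = (12 − 5) − 7 = 0, and the invariant factors of ∂_2 are all 1, so H_1 ≅ 0.
  H_2: rank ker ∂_2 − rank ∂_3 = (8 − 7) − 0 = 1, and there is no ∂_3, so H_2 ≅ Z.

H_0 ≅ Z,  H_1 = 0,  H_2 ≅ Z.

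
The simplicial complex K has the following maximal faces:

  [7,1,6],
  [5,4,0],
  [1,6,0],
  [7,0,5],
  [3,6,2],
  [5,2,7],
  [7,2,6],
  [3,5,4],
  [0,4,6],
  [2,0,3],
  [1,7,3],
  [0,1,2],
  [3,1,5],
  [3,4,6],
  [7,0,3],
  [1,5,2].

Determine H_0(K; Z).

K has 8 vertices, 24 edges, 16 triangles.
rank ∂_0 = 0, rank ∂_1 = 7 ⇒ b_0 = 8 − 0 − 7 = 1; all invariant factors of ∂_1 are 1 so no torsion. So H_0 ≅ Z.

H_0 = Z.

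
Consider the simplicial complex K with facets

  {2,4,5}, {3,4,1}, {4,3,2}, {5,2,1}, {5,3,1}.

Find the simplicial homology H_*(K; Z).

H_0 ≅ Z,  H_1 ≅ Z,  H_2 = 0.

Order the vertices as 1 < 2 < 3 < 4 < 5. Listing each simplex with vertices in this order, K has dimension 2 with simplices:

  0-simplices (5): [1], [2], [3], [4], [5]
  1-simplices (10): [1,2], [1,3], [1,4], [1,5], [2,3], [2,4], [2,5], [3,4], [3,5], [4,5]
  2-simplices (5): [1,2,5], [1,3,4], [1,3,5], [2,3,4], [2,4,5]

Hence C_0 ≅ Z^5, C_1 ≅ Z^10, C_2 ≅ Z^5.

Boundary ∂_1: C_1 → C_0 is given by ∂[p,q] = [q] − [p]. For instance
  ∂[1,5] = [5] − [1].
This gives a 5×10 integer matrix of rank 4; reducing to Smith normal form yields diagonal entries (1,1,1,1).

∂_2: C_2 → C_1 maps a triangle to the signed sum of its edges. For instance
  ∂[2,3,4] = [3,4] − [2,4] + [2,3],
  ∂[1,3,5] = [3,5] − [1,5] + [1,3].
The 10×5 boundary matrix has rank 5 and Smith normal form diag(1,1,1,1,1).

Now H_k = ker ∂_k / im ∂_{k+1}, so:

  H_0: rank C_0 − rank ∂_1 = 5 − 4 = 1, and the invariant factors of ∂_1 are all 1, so H_0 = Z.
  H_1: rank ker ∂_1 − rank ∂_2 = (10 − 4) − 5 = 1, and the invariant factors of ∂_2 are all 1, so H_1 = Z.
  H_2: rank ker ∂_2 − rank ∂_3 = (5 − 5) − 0 = 0, and there is no ∂_3, so H_2 = 0.

(K is a triangulation of the Möbius band.)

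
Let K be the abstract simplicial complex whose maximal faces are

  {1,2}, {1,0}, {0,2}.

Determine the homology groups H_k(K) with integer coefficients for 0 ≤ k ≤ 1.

Order the vertices as 0 < 1 < 2. Listing each simplex with vertices in this order, K has dimension 1 with simplices:

  0-simplices (3): [0], [1], [2]
  1-simplices (3): [0,1], [0,2], [1,2]

giving chain groups C_0 ≅ Z^3, C_1 ≅ Z^3.

Boundary ∂_1: C_1 → C_0 sends each edge [p,q] (with p < q) to q − p. For instance
  ∂[1,2] = [2] − [1].
The resulting 3×3 matrix has rank 2, and its Smith normal form has invariant factors (1,1).

Reading off H_k = ker ∂_k / im ∂_{k+1}:

  H_0: rank C_0 − rank ∂_1 = 3 − 2 = 1, and the invariant factors of ∂_1 are all 1, so H_0 = Z.
  H_1: rank ker ∂_1 − rank ∂_2 = (3 − 2) − 0 = 1, and there is no ∂_2, so H_1 = Z.

H_0 = Z,  H_1 = Z.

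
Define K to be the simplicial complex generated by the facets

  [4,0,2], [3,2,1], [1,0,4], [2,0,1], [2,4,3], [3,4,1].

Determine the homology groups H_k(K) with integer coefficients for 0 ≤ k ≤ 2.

K has 5 vertices, 9 edges, 6 triangles.
rank ∂_0 = 0, rank ∂_1 = 4 ⇒ b_0 = 5 − 0 − 4 = 1; all invariant factors of ∂_1 are 1 so no torsion. So H_0 = Z.
rank ∂_1 = 4, rank ∂_2 = 5 ⇒ b_1 = 9 − 4 − 5 = 0; all invariant factors of ∂_2 are 1 so no torsion. So H_1 = 0.
rank ∂_2 = 5, rank ∂_3 = 0 ⇒ b_2 = 6 − 5 − 0 = 1. So H_2 = Z.

H_0 = Z,  H_1 = 0,  H_2 = Z.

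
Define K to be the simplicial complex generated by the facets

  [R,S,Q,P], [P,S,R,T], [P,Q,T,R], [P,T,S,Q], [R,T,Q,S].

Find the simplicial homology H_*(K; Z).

H_0 = Z,  H_1 = 0,  H_2 = 0,  H_3 = Z.

Order the vertices as P < Q < R < S < T. Listing each simplex with vertices in this order, K has dimension 3 with simplices:

  0-simplices (5): P, Q, R, S, T
  1-simplices (10): PQ, PR, PS, PT, QR, QS, QT, RS, RT, ST
  2-simplices (10): PQR, PQS, PQT, PRS, PRT, PST, QRS, QRT, QST, RST
  3-simplices (5): PQRS, PQRT, PQST, PRST, QRST

Hence C_0 ≅ Z^5, C_1 ≅ Z^10, C_2 ≅ Z^10, C_3 ≅ Z^5.

The boundary map ∂_1: C_1 → C_0 maps an edge to its endpoints' difference, ∂[p,q] = q − p.
The 5×10 boundary matrix has rank 4 and Smith normal form diag(1,1,1,1).

∂_2: C_2 → C_1 acts by ∂[p,q,r] = [q,r] − [p,r] + [p,q]. For instance
  ∂QRS = RS − QS + QR,
  ∂QRT = RT − QT + QR.
As a 10×10 matrix over Z this has rank 6, with invariant factors (1,1,1,1,1,1).

Boundary ∂_3: C_3 → C_2 sends each 3-simplex σ to the alternating sum Σ_i (−1)^i (σ with its i-th vertex removed). For instance
  ∂PQRT = QRT − PRT + PQT − PQR,
  ∂QRST = RST − QST + QRT − QRS.
The 10×5 boundary matrix has rank 4 and Smith normal form diag(1,1,1,1).

Computing H_k = (kernel of ∂_k) / (image of ∂_{k+1}):

  H_0: rank C_0 − rank ∂_1 = 5 − 4 = 1, and the invariant factors of ∂_1 are all 1, so H_0 = Z.
  H_1: rank ker ∂_1 − rank ∂_2 = (10 − 4) − 6 = 0, and the invariant factors of ∂_2 are all 1, so H_1 = 0.
  H_2: rank ker ∂_2 − rank ∂_3 = (10 − 6) − 4 = 0, and the invariant factors of ∂_3 are all 1, so H_2 = 0.
  H_3: rank ker ∂_3 − rank ∂_4 = (5 − 4) − 0 = 1, and there is no ∂_4, so H_3 = Z.

As a check, the Euler characteristic is 5 − 10 + 10 − 5 = 0, which agrees with 1 − 0 + 0 − 1 = 0.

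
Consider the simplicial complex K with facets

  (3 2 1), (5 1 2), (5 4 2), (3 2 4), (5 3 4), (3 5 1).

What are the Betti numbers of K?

b_0 = 1, b_1 = 0, b_2 = 1.

Order the vertices as 1 < 2 < 3 < 4 < 5. Listing each simplex with vertices in this order, K has dimension 2 with simplices:

  0-simplices (5): [1], [2], [3], [4], [5]
  1-simplices (9): [1,2], [1,3], [1,5], [2,3], [2,4], [2,5], [3,4], [3,5], [4,5]
  2-simplices (6): [1,2,3], [1,2,5], [1,3,5], [2,3,4], [2,4,5], [3,4,5]

Hence C_0 ≅ Z^5, C_1 ≅ Z^9, C_2 ≅ Z^6.

Boundary ∂_1: C_1 → C_0 is given by ∂[p,q] = [q] − [p]. For instance
  ∂[3,5] = [5] − [3].
This gives a 5×9 integer matrix of rank 4; reducing to Smith normal form yields diagonal entries (1,1,1,1).

The boundary map ∂_2: C_2 → C_1 maps a triangle to the signed sum of its edges. For instance
  ∂[1,2,3] = [2,3] − [1,3] + [1,2],
  ∂[1,2,5] = [2,5] − [1,5] + [1,2].
The resulting 9×6 matrix has rank 5, and its Smith normal form has invariant factors (1,1,1,1,1).

Now H_k = ker ∂_k / im ∂_{k+1}, so:

  H_0: rank C_0 − rank ∂_1 = 5 − 4 = 1, and the invariant factors of ∂_1 are all 1, so H_0 ≅ Z.
  H_1: rank ker ∂_1 − rank ∂_2 = (9 − 4) − 5 = 0, and the invariant factors of ∂_2 are all 1, so H_1 ≅ 0.
  H_2: rank ker ∂_2 − rank ∂_3 = (6 − 5) − 0 = 1, and there is no ∂_3, so H_2 ≅ Z.

Hence the Betti numbers are b_0 = 1, b_1 = 0, b_2 = 1.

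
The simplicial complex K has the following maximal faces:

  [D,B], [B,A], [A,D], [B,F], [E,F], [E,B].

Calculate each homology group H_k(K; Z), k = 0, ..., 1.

Take the total order A < B < D < E < F on the vertex set. Then K (dimension 1) consists of the simplices:

  0-simplices (5): A, B, D, E, F
  1-simplices (6): AB, AD, BD, BE, BF, EF

Hence C_0 ≅ Z^5, C_1 ≅ Z^6.

∂_1: C_1 → C_0 sends each edge [p,q] (with p < q) to q − p. For instance
  ∂AD = D − A.
The 5×6 boundary matrix has rank 4 and Smith normal form diag(1,1,1,1).

Computing H_k = (kernel of ∂_k) / (image of ∂_{k+1}):

  H_0: rank C_0 − rank ∂_1 = 5 − 4 = 1, and the invariant factors of ∂_1 are all 1, so H_0 ≅ Z.
  H_1: rank ker ∂_1 − rank ∂_2 = (6 − 4) − 0 = 2, and there is no ∂_2, so H_1 ≅ Z^2.

(K is a triangulation of a wedge of 2 circles.)

H_0 = Z,  H_1 = Z^2.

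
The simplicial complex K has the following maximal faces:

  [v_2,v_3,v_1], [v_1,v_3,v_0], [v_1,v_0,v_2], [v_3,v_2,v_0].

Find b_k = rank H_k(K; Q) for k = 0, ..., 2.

Take the total order v_0 < v_1 < v_2 < v_3 on the vertex set. Then K (dimension 2) consists of the simplices:

  0-simplices (4): [v_0], [v_1], [v_2], [v_3]
  1-simplices (6): [v_0,v_1], [v_0,v_2], [v_0,v_3], [v_1,v_2], [v_1,v_3], [v_2,v_3]
  2-simplices (4): [v_0,v_1,v_2], [v_0,v_1,v_3], [v_0,v_2,v_3], [v_1,v_2,v_3]

giving chain groups C_0 ≅ Z^4, C_1 ≅ Z^6, C_2 ≅ Z^4.

The boundary map ∂_1: C_1 → C_0 sends each edge [p,q] (with p < q) to q − p.
This gives a 4×6 integer matrix of rank 3; reducing to Smith normal form yields diagonal entries (1,1,1).

Boundary ∂_2: C_2 → C_1 maps a triangle to the signed sum of its edges. For instance
  ∂[v_1,v_2,v_3] = [v_2,v_3] − [v_1,v_3] + [v_1,v_2],
  ∂[v_0,v_2,v_3] = [v_2,v_3] − [v_0,v_3] + [v_0,v_2].
The resulting 6×4 matrix has rank 3, and its Smith normal form has invariant factors (1,1,1).

Computing H_k = (kernel of ∂_k) / (image of ∂_{k+1}):

  H_0: rank C_0 − rank ∂_1 = 4 − 3 = 1, and the invariant factors of ∂_1 are all 1, so H_0 = Z.
  H_1: rank ker ∂_1 − rank ∂_2 = (6 − 3) − 3 = 0, and the invariant factors of ∂_2 are all 1, so H_1 = 0.
  H_2: rank ker ∂_2 − rank ∂_3 = (4 − 3) − 0 = 1, and there is no ∂_3, so H_2 = Z.

As a check, the Euler characteristic is 4 − 6 + 4 = 2, which agrees with 1 − 0 + 1 = 2.

Hence the Betti numbers are b_0 = 1, b_1 = 0, b_2 = 1.

b_0 = 1, b_1 = 0, b_2 = 1.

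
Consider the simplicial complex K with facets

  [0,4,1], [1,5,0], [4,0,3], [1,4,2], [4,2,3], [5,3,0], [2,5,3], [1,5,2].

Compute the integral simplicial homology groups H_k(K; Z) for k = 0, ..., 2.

H_0 ≅ Z,  H_1 = 0,  H_2 ≅ Z.

Order the vertices as 0 < 1 < 2 < 3 < 4 < 5. Listing each simplex with vertices in this order, K has dimension 2 with simplices:

  0-simplices (6): [0], [1], [2], [3], [4], [5]
  1-simplices (12): [0,1], [0,3], [0,4], [0,5], [1,2], [1,4], [1,5], [2,3], [2,4], [2,5], [3,4], [3,5]
  2-simplices (8): [0,1,4], [0,1,5], [0,3,4], [0,3,5], [1,2,4], [1,2,5], [2,3,4], [2,3,5]

Hence C_0 ≅ Z^6, C_1 ≅ Z^12, C_2 ≅ Z^8.

∂_1: C_1 → C_0 sends each edge [p,q] (with p < q) to q − p. For instance
  ∂[1,2] = [2] − [1].
This gives a 6×12 integer matrix of rank 5; reducing to Smith normal form yields diagonal entries (1,1,1,1,1).

Boundary ∂_2: C_2 → C_1 sends each 2-simplex [p,q,r] to [q,r] − [p,r] + [p,q]. For instance
  ∂[0,3,4] = [3,4] − [0,4] + [0,3],
  ∂[0,1,5] = [1,5] − [0,5] + [0,1].
The 12×8 boundary matrix has rank 7 and Smith normal form diag(1,1,1,1,1,1,1).

Now H_k = ker ∂_k / im ∂_{k+1}, so:

  H_0: rank C_0 − rank ∂_1 = 6 − 5 = 1, and the invariant factors of ∂_1 are all 1, so H_0 = Z.
  H_1: rank ker ∂_1 − rank ∂_2 = (12 − 5) − 7 = 0, and the invariant factors of ∂_2 are all 1, so H_1 = 0.
  H_2: rank ker ∂_2 − rank ∂_3 = (8 − 7) − 0 = 1, and there is no ∂_3, so H_2 = Z.

As a check, the Euler characteristic is 6 − 12 + 8 = 2, which agrees with 1 − 0 + 1 = 2.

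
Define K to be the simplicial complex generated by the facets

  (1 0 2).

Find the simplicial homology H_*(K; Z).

H_0 ≅ Z,  H_1 = 0,  H_2 = 0.

K has 3 vertices, 3 edges, 1 triangle.
rank ∂_0 = 0, rank ∂_1 = 2 ⇒ b_0 = 3 − 0 − 2 = 1; all invariant factors of ∂_1 are 1 so no torsion. So H_0 ≅ Z.
rank ∂_1 = 2, rank ∂_2 = 1 ⇒ b_1 = 3 − 2 − 1 = 0; all invariant factors of ∂_2 are 1 so no torsion. So H_1 ≅ 0.
rank ∂_2 = 1, rank ∂_3 = 0 ⇒ b_2 = 1 − 1 − 0 = 0. So H_2 ≅ 0.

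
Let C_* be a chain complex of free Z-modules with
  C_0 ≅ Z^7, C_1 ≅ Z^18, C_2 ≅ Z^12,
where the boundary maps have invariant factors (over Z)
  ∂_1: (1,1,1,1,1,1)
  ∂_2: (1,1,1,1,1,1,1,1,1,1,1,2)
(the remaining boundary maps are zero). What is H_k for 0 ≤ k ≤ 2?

H_0: b_0 = 7 − 0 − 6 = 1; torsion from ∂_1 factors > 1: none. So H_0 ≅ Z.
H_1: b_1 = 18 − 6 − 12 = 0; torsion from ∂_2 factors > 1: [2]. So H_1 ≅ Z/2.
H_2: b_2 = 12 − 12 − 0 = 0; torsion from ∂_3 factors > 1: none. So H_2 ≅ 0.

H_0 ≅ Z,  H_1 ≅ Z/2,  H_2 = 0.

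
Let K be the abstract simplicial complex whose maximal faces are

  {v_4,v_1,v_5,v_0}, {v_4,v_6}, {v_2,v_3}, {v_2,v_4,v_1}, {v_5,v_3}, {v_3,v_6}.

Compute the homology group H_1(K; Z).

H_1 ≅ Z^2.

Order the vertices as v_0 < v_1 < v_2 < v_3 < v_4 < v_5 < v_6. Listing each simplex with vertices in this order, K has dimension 3 with simplices:

  0-simplices (7): [v_0], [v_1], [v_2], [v_3], [v_4], [v_5], [v_6]
  1-simplices (12): [v_0,v_1], [v_0,v_4], [v_0,v_5], [v_1,v_2], [v_1,v_4], [v_1,v_5], [v_2,v_3], [v_2,v_4], [v_3,v_5], [v_3,v_6], [v_4,v_5], [v_4,v_6]
  2-simplices (5): [v_0,v_1,v_4], [v_0,v_1,v_5], [v_0,v_4,v_5], [v_1,v_2,v_4], [v_1,v_4,v_5]
  3-simplices (1): [v_0,v_1,v_4,v_5]

Hence C_0 ≅ Z^7, C_1 ≅ Z^12, C_2 ≅ Z^5, C_3 ≅ Z^1.

∂_1: C_1 → C_0 sends each edge [p,q] (with p < q) to q − p.
This gives a 7×12 integer matrix of rank 6; reducing to Smith normal form yields diagonal entries (1,1,1,1,1,1).

The boundary map ∂_2: C_2 → C_1 maps a triangle to the signed sum of its edges. For instance
  ∂[v_0,v_4,v_5] = [v_4,v_5] − [v_0,v_5] + [v_0,v_4],
  ∂[v_1,v_4,v_5] = [v_4,v_5] − [v_1,v_5] + [v_1,v_4].
The 12×5 boundary matrix has rank 4 and Smith normal form diag(1,1,1,1).

Boundary ∂_3: C_3 → C_2 sends each 3-simplex σ to the alternating sum Σ_i (−1)^i (σ with its i-th vertex removed). For instance
  ∂[v_0,v_1,v_4,v_5] = [v_1,v_4,v_5] − [v_0,v_4,v_5] + [v_0,v_1,v_5] − [v_0,v_1,v_4].
As a 5×1 matrix over Z this has rank 1, with invariant factors (1).

Now H_k = ker ∂_k / im ∂_{k+1}, so:

  H_1: rank ker ∂_1 − rank ∂_2 = (12 − 6) − 4 = 2, and the invariant factors of ∂_2 are all 1, so H_1 ≅ Z^2.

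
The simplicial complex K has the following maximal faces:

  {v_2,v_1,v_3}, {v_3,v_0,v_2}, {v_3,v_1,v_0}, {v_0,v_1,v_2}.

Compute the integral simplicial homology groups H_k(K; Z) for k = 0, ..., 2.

Fix the vertex order v_0 < v_1 < v_2 < v_3 and write every simplex with vertices in increasing order. Then dim K = 2 and the simplices of K are:

  0-simplices (4): [v_0], [v_1], [v_2], [v_3]
  1-simplices (6): [v_0,v_1], [v_0,v_2], [v_0,v_3], [v_1,v_2], [v_1,v_3], [v_2,v_3]
  2-simplices (4): [v_0,v_1,v_2], [v_0,v_1,v_3], [v_0,v_2,v_3], [v_1,v_2,v_3]

Hence C_0 ≅ Z^4, C_1 ≅ Z^6, C_2 ≅ Z^4.

The boundary map ∂_1: C_1 → C_0 is given by ∂[p,q] = [q] − [p]. For instance
  ∂[v_1,v_2] = [v_2] − [v_1].
The 4×6 boundary matrix has rank 3 and Smith normal form diag(1,1,1).

Boundary ∂_2: C_2 → C_1 sends each 2-simplex [p,q,r] to [q,r] − [p,r] + [p,q]. For instance
  ∂[v_0,v_2,v_3] = [v_2,v_3] − [v_0,v_3] + [v_0,v_2],
  ∂[v_1,v_2,v_3] = [v_2,v_3] − [v_1,v_3] + [v_1,v_2].
As a 6×4 matrix over Z this has rank 3, with invariant factors (1,1,1).

Reading off H_k = ker ∂_k / im ∂_{k+1}:

  H_0: rank C_0 − rank ∂_1 = 4 − 3 = 1, and the invariant factors of ∂_1 are all 1, so H_0 ≅ Z.
  H_1: rank ker ∂_1 − rank ∂_2 = (6 − 3) − 3 = 0, and the invariant factors of ∂_2 are all 1, so H_1 ≅ 0.
  H_2: rank ker ∂_2 − rank ∂_3 = (4 − 3) − 0 = 1, and there is no ∂_3, so H_2 ≅ Z.

H_0 ≅ Z,  H_1 = 0,  H_2 ≅ Z.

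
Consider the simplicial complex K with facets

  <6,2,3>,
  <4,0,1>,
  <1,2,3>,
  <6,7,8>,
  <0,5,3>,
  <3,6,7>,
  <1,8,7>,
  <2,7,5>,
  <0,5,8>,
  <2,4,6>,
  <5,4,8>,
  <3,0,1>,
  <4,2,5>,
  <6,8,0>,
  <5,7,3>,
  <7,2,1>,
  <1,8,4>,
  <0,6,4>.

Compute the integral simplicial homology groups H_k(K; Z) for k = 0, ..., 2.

Order the vertices as 0 < 1 < 2 < 3 < 4 < 5 < 6 < 7 < 8. Listing each simplex with vertices in this order, K has dimension 2 with simplices:

  0-simplices (9): [0], [1], [2], [3], [4], [5], [6], [7], [8]
  1-simplices (27): (27 of them)
  2-simplices (18): [0,1,3], [0,1,4], [0,3,5], [0,4,6], [0,5,8], [0,6,8], [1,2,3], [1,2,7], [1,4,8], [1,7,8], [2,3,6], [2,4,5], [2,4,6], [2,5,7], [3,5,7], [3,6,7], [4,5,8], [6,7,8]

so the chain groups are C_0 ≅ Z^9, C_1 ≅ Z^27, C_2 ≅ Z^18.

∂_1: C_1 → C_0 maps an edge to its endpoints' difference, ∂[p,q] = q − p. For instance
  ∂[2,7] = [7] − [2].
The resulting 9×27 matrix has rank 8, and its Smith normal form has invariant factors (1,1,1,1,1,1,1,1).

∂_2: C_2 → C_1 sends each 2-simplex [p,q,r] to [q,r] − [p,r] + [p,q]. For instance
  ∂[2,4,5] = [4,5] − [2,5] + [2,4],
  ∂[1,2,7] = [2,7] − [1,7] + [1,2].
The 27×18 boundary matrix has rank 18 and Smith normal form diag(1,1,1,1,1,1,1,1,1,1,1,1,1,1,1,1,1,2).

Computing H_k = (kernel of ∂_k) / (image of ∂_{k+1}):

  H_0: rank C_0 − rank ∂_1 = 9 − 8 = 1, and the invariant factors of ∂_1 are all 1, so H_0 = Z.
  H_1: rank ker ∂_1 − rank ∂_2 = (27 − 8) − 18 = 1, and ∂_2 has invariant factor 2 > 1, so H_1 = Z ⊕ Z/2.
  H_2: rank ker ∂_2 − rank ∂_3 = (18 − 18) − 0 = 0, and there is no ∂_3, so H_2 = 0.

As a check, the Euler characteristic is 9 − 27 + 18 = 0, which agrees with 1 − 1 + 0 = 0.
(K is a triangulation of the Klein bottle.)

H_0 ≅ Z,  H_1 ≅ Z ⊕ Z/2,  H_2 = 0.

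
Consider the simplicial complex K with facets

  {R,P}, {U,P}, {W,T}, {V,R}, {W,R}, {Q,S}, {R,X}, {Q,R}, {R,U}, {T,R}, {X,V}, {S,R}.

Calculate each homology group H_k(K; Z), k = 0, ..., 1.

K has 9 vertices, 12 edges.
rank ∂_0 = 0, rank ∂_1 = 8 ⇒ b_0 = 9 − 0 − 8 = 1; all invariant factors of ∂_1 are 1 so no torsion. So H_0 ≅ Z.
rank ∂_1 = 8, rank ∂_2 = 0 ⇒ b_1 = 12 − 8 − 0 = 4. So H_1 ≅ Z^4.

H_0 ≅ Z,  H_1 ≅ Z^4.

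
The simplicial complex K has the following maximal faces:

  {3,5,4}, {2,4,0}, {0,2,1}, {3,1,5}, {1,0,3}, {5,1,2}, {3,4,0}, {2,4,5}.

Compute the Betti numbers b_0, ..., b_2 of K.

Take the total order 0 < 1 < 2 < 3 < 4 < 5 on the vertex set. Then K (dimension 2) consists of the simplices:

  0-simplices (6): [0], [1], [2], [3], [4], [5]
  1-simplices (12): [0,1], [0,2], [0,3], [0,4], [1,2], [1,3], [1,5], [2,4], [2,5], [3,4], [3,5], [4,5]
  2-simplices (8): [0,1,2], [0,1,3], [0,2,4], [0,3,4], [1,2,5], [1,3,5], [2,4,5], [3,4,5]

Hence C_0 ≅ Z^6, C_1 ≅ Z^12, C_2 ≅ Z^8.

∂_1: C_1 → C_0 maps an edge to its endpoints' difference, ∂[p,q] = q − p. For instance
  ∂[3,5] = [5] − [3].
The 6×12 boundary matrix has rank 5 and Smith normal form diag(1,1,1,1,1).

∂_2: C_2 → C_1 acts by ∂[p,q,r] = [q,r] − [p,r] + [p,q]. For instance
  ∂[3,4,5] = [4,5] − [3,5] + [3,4],
  ∂[1,3,5] = [3,5] − [1,5] + [1,3].
The resulting 12×8 matrix has rank 7, and its Smith normal form has invariant factors (1,1,1,1,1,1,1).

Computing H_k = (kernel of ∂_k) / (image of ∂_{k+1}):

  H_0: rank C_0 − rank ∂_1 = 6 − 5 = 1, and the invariant factors of ∂_1 are all 1, so H_0 = Z.
  H_1: rank ker ∂_1 − rank ∂_2 = (12 − 5) − 7 = 0, and the invariant factors of ∂_2 are all 1, so H_1 = 0.
  H_2: rank ker ∂_2 − rank ∂_3 = (8 − 7) − 0 = 1, and there is no ∂_3, so H_2 = Z.

As a check, the Euler characteristic is 6 − 12 + 8 = 2, which agrees with 1 − 0 + 1 = 2.
(K is a triangulation of the 2-sphere S^2.)

Hence the Betti numbers are b_0 = 1, b_1 = 0, b_2 = 1.

b_0 = 1, b_1 = 0, b_2 = 1.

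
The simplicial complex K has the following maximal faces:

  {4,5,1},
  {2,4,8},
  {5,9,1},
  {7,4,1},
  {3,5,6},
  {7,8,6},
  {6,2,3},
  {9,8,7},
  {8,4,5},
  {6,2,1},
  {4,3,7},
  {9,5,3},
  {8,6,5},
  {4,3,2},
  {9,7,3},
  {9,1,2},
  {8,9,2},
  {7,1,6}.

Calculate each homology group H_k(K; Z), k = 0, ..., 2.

K has 9 vertices, 27 edges, 18 triangles.
rank ∂_0 = 0, rank ∂_1 = 8 ⇒ b_0 = 9 − 0 − 8 = 1; all invariant factors of ∂_1 are 1 so no torsion. So H_0 = Z.
rank ∂_1 = 8, rank ∂_2 = 17 ⇒ b_1 = 27 − 8 − 17 = 2; all invariant factors of ∂_2 are 1 so no torsion. So H_1 = Z^2.
rank ∂_2 = 17, rank ∂_3 = 0 ⇒ b_2 = 18 − 17 − 0 = 1. So H_2 = Z.

H_0 = Z,  H_1 = Z^2,  H_2 = Z.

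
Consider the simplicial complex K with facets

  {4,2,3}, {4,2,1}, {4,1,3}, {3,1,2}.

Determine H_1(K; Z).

H_1 ≅ 0.

We work with the vertex ordering 1 < 2 < 3 < 4. The simplices of K, each written with vertices in increasing order, are:

  0-simplices (4): [1], [2], [3], [4]
  1-simplices (6): [1,2], [1,3], [1,4], [2,3], [2,4], [3,4]
  2-simplices (4): [1,2,3], [1,2,4], [1,3,4], [2,3,4]

Hence C_0 ≅ Z^4, C_1 ≅ Z^6, C_2 ≅ Z^4.

Boundary ∂_1: C_1 → C_0 is given by ∂[p,q] = [q] − [p].
As a 4×6 matrix over Z this has rank 3, with invariant factors (1,1,1).

∂_2: C_2 → C_1 acts by ∂[p,q,r] = [q,r] − [p,r] + [p,q]. For instance
  ∂[2,3,4] = [3,4] − [2,4] + [2,3],
  ∂[1,3,4] = [3,4] − [1,4] + [1,3].
The resulting 6×4 matrix has rank 3, and its Smith normal form has invariant factors (1,1,1).

From H_k ≅ ker(∂_k) / im(∂_{k+1}) we obtain:

  H_1: rank ker ∂_1 − rank ∂_2 = (6 − 3) − 3 = 0, and the invariant factors of ∂_2 are all 1, so H_1 = 0.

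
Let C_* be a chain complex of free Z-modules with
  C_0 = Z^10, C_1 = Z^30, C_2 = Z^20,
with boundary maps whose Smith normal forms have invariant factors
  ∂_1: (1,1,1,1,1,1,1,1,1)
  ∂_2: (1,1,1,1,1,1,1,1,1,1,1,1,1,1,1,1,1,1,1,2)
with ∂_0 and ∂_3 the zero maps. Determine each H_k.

H_0: b_0 = 10 − 0 − 9 = 1; torsion from ∂_1 factors > 1: none. So H_0 = Z.
H_1: b_1 = 30 − 9 − 20 = 1; torsion from ∂_2 factors > 1: [2]. So H_1 = Z ⊕ Z/2.
H_2: b_2 = 20 − 20 − 0 = 0; torsion from ∂_3 factors > 1: none. So H_2 = 0.

H_0 = Z,  H_1 = Z ⊕ Z/2,  H_2 = 0.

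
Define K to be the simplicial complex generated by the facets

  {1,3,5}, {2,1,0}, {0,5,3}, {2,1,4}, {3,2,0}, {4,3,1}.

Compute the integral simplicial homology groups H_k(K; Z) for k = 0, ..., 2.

H_0 ≅ Z,  H_1 ≅ Z,  H_2 = 0.

Take the total order 0 < 1 < 2 < 3 < 4 < 5 on the vertex set. Then K (dimension 2) consists of the simplices:

  0-simplices (6): [0], [1], [2], [3], [4], [5]
  1-simplices (12): [0,1], [0,2], [0,3], [0,5], [1,2], [1,3], [1,4], [1,5], [2,3], [2,4], [3,4], [3,5]
  2-simplices (6): [0,1,2], [0,2,3], [0,3,5], [1,2,4], [1,3,4], [1,3,5]

so the chain groups are C_0 ≅ Z^6, C_1 ≅ Z^12, C_2 ≅ Z^6.

Boundary ∂_1: C_1 → C_0 maps an edge to its endpoints' difference, ∂[p,q] = q − p. For instance
  ∂[3,5] = [5] − [3].
This gives a 6×12 integer matrix of rank 5; reducing to Smith normal form yields diagonal entries (1,1,1,1,1).

∂_2: C_2 → C_1 maps a triangle to the signed sum of its edges. For instance
  ∂[0,1,2] = [1,2] − [0,2] + [0,1],
  ∂[1,3,4] = [3,4] − [1,4] + [1,3].
The resulting 12×6 matrix has rank 6, and its Smith normal form has invariant factors (1,1,1,1,1,1).

Reading off H_k = ker ∂_k / im ∂_{k+1}:

  H_0: rank C_0 − rank ∂_1 = 6 − 5 = 1, and the invariant factors of ∂_1 are all 1, so H_0 = Z.
  H_1: rank ker ∂_1 − rank ∂_2 = (12 − 5) − 6 = 1, and the invariant factors of ∂_2 are all 1, so H_1 = Z.
  H_2: rank ker ∂_2 − rank ∂_3 = (6 − 6) − 0 = 0, and there is no ∂_3, so H_2 = 0.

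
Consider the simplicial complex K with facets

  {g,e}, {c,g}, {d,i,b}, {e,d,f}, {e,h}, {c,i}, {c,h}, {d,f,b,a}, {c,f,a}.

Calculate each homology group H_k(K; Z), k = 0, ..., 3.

Take the total order a < b < c < d < e < f < g < h < i on the vertex set. Then K (dimension 3) consists of the simplices:

  0-simplices (9): a, b, c, d, e, f, g, h, i
  1-simplices (17): ab, ac, ad, af, bd, bf, bi, cf, cg, ch, ci, de, df, di, ef, eg, eh
  2-simplices (7): abd, abf, acf, adf, bdf, bdi, def
  3-simplices (1): abdf

so the chain groups are C_0 ≅ Z^9, C_1 ≅ Z^17, C_2 ≅ Z^7, C_3 ≅ Z^1.

∂_1: C_1 → C_0 is given by ∂[p,q] = [q] − [p].
This gives a 9×17 integer matrix of rank 8; reducing to Smith normal form yields diagonal entries (1,1,1,1,1,1,1,1).

The boundary map ∂_2: C_2 → C_1 maps a triangle to the signed sum of its edges. For instance
  ∂bdi = di − bi + bd,
  ∂abd = bd − ad + ab.
The resulting 17×7 matrix has rank 6, and its Smith normal form has invariant factors (1,1,1,1,1,1).

∂_3: C_3 → C_2 sends each 3-simplex σ to the alternating sum Σ_i (−1)^i (σ with its i-th vertex removed). For instance
  ∂abdf = bdf − adf + abf − abd.
This gives a 7×1 integer matrix of rank 1; reducing to Smith normal form yields diagonal entries (1).

Computing H_k = (kernel of ∂_k) / (image of ∂_{k+1}):

  H_0: rank C_0 − rank ∂_1 = 9 − 8 = 1, and the invariant factors of ∂_1 are all 1, so H_0 ≅ Z.
  H_1: rank ker ∂_1 − rank ∂_2 = (17 − 8) − 6 = 3, and the invariant factors of ∂_2 are all 1, so H_1 ≅ Z^3.
  H_2: rank ker ∂_2 − rank ∂_3 = (7 − 6) − 1 = 0, and the invariant factors of ∂_3 are all 1, so H_2 ≅ 0.
  H_3: rank ker ∂_3 − rank ∂_4 = (1 − 1) − 0 = 0, and there is no ∂_4, so H_3 ≅ 0.

H_0 ≅ Z,  H_1 ≅ Z^3,  H_2 = 0,  H_3 = 0.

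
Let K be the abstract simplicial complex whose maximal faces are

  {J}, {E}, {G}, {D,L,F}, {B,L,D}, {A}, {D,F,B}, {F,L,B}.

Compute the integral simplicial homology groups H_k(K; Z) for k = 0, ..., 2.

H_0 ≅ Z^5,  H_1 = 0,  H_2 ≅ Z.

We work with the vertex ordering A < B < D < E < F < G < J < L. The simplices of K, each written with vertices in increasing order, are:

  0-simplices (8): A, B, D, E, F, G, J, L
  1-simplices (6): BD, BF, BL, DF, DL, FL
  2-simplices (4): BDF, BDL, BFL, DFL

so the chain groups are C_0 ≅ Z^8, C_1 ≅ Z^6, C_2 ≅ Z^4.

Boundary ∂_1: C_1 → C_0 maps an edge to its endpoints' difference, ∂[p,q] = q − p. For instance
  ∂BL = L − B.
This gives a 8×6 integer matrix of rank 3; reducing to Smith normal form yields diagonal entries (1,1,1).

The boundary map ∂_2: C_2 → C_1 sends each 2-simplex [p,q,r] to [q,r] − [p,r] + [p,q]. For instance
  ∂DFL = FL − DL + DF,
  ∂BDL = DL − BL + BD.
The resulting 6×4 matrix has rank 3, and its Smith normal form has invariant factors (1,1,1).

Computing H_k = (kernel of ∂_k) / (image of ∂_{k+1}):

  H_0: rank C_0 − rank ∂_1 = 8 − 3 = 5, and the invariant factors of ∂_1 are all 1, so H_0 = Z^5.
  H_1: rank ker ∂_1 − rank ∂_2 = (6 − 3) − 3 = 0, and the invariant factors of ∂_2 are all 1, so H_1 = 0.
  H_2: rank ker ∂_2 − rank ∂_3 = (4 − 3) − 0 = 1, and there is no ∂_3, so H_2 = Z.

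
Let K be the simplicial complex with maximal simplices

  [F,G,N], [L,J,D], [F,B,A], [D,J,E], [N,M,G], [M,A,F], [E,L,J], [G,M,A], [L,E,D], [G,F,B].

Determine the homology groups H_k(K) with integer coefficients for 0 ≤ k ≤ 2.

Order the vertices as A < B < D < E < F < G < J < L < M < N. Listing each simplex with vertices in this order, K has dimension 2 with simplices:

  0-simplices (10): A, B, D, E, F, G, J, L, M, N
  1-simplices (18): AB, AF, AG, AM, BF, BG, DE, DJ, DL, EJ, EL, FG, FM, FN, GM, GN, JL, MN
  2-simplices (10): ABF, AFM, AGM, BFG, DEJ, DEL, DJL, EJL, FGN, GMN

giving chain groups C_0 ≅ Z^10, C_1 ≅ Z^18, C_2 ≅ Z^10.

∂_1: C_1 → C_0 sends each edge [p,q] (with p < q) to q − p.
As a 10×18 matrix over Z this has rank 8, with invariant factors (1,1,1,1,1,1,1,1).

The boundary map ∂_2: C_2 → C_1 maps a triangle to the signed sum of its edges. For instance
  ∂EJL = JL − EL + EJ,
  ∂ABF = BF − AF + AB.
This gives a 18×10 integer matrix of rank 9; reducing to Smith normal form yields diagonal entries (1,1,1,1,1,1,1,1,1).

From H_k ≅ ker(∂_k) / im(∂_{k+1}) we obtain:

  H_0: rank C_0 − rank ∂_1 = 10 − 8 = 2, and the invariant factors of ∂_1 are all 1, so H_0 ≅ Z^2.
  H_1: rank ker ∂_1 − rank ∂_2 = (18 − 8) − 9 = 1, and the invariant factors of ∂_2 are all 1, so H_1 ≅ Z.
  H_2: rank ker ∂_2 − rank ∂_3 = (10 − 9) − 0 = 1, and there is no ∂_3, so H_2 ≅ Z.

H_0 ≅ Z^2,  H_1 ≅ Z,  H_2 ≅ Z.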